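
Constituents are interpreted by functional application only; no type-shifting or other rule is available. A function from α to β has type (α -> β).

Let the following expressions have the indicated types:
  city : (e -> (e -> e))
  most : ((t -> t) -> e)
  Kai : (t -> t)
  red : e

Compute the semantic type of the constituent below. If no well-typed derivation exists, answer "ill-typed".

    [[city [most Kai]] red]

[most Kai]: most is ((t -> t) -> e), Kai is (t -> t); result e.
[city [most Kai]]: city is (e -> (e -> e)), [most Kai] is e; result (e -> e).
[[city [most Kai]] red]: [city [most Kai]] is (e -> e), red is e; result e.

e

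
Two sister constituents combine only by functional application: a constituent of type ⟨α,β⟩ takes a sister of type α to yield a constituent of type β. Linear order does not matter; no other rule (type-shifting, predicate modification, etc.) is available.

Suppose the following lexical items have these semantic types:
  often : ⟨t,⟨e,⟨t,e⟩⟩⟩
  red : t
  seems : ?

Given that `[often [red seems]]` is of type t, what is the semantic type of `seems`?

At [often [red seems]] (required: t): often is ⟨t,⟨e,⟨t,e⟩⟩⟩, which is not a function with range t; hence [red seems] is the functor — type ⟨⟨t,⟨e,⟨t,e⟩⟩⟩,t⟩.
At [red seems] (required: ⟨⟨t,⟨e,⟨t,e⟩⟩⟩,t⟩): red is t, which is not a function with range ⟨⟨t,⟨e,⟨t,e⟩⟩⟩,t⟩; hence seems is the functor — type ⟨t,⟨⟨t,⟨e,⟨t,e⟩⟩⟩,t⟩⟩.

⟨t,⟨⟨t,⟨e,⟨t,e⟩⟩⟩,t⟩⟩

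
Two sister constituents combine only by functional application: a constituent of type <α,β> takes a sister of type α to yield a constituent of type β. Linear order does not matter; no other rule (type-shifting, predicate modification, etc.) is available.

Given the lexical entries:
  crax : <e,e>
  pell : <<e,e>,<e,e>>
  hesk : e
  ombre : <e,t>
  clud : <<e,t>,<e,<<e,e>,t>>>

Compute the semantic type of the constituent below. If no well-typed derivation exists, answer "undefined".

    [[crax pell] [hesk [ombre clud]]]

t

At [crax pell], pell : <<e,e>,<e,e>> takes crax : <e,e>, giving <e,e>.
At [ombre clud], clud : <<e,t>,<e,<<e,e>,t>>> takes ombre : <e,t>, giving <e,<<e,e>,t>>.
At [hesk [ombre clud]], [ombre clud] : <e,<<e,e>,t>> takes hesk : e, giving <<e,e>,t>.
At [[crax pell] [hesk [ombre clud]]], [hesk [ombre clud]] : <<e,e>,t> takes [crax pell] : <e,e>, giving t.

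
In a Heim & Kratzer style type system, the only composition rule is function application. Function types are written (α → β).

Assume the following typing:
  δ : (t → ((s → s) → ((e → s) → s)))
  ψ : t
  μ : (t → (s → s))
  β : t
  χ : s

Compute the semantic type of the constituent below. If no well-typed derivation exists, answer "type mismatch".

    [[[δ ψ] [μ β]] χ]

type mismatch

[δ ψ] — δ of type (t → ((s → s) → ((e → s) → s))) combines with ψ of type t: type ((s → s) → ((e → s) → s)).
[μ β] — μ of type (t → (s → s)) combines with β of type t: type (s → s).
[[δ ψ] [μ β]] — [δ ψ] of type ((s → s) → ((e → s) → s)) combines with [μ β] of type (s → s): type ((e → s) → s).
[[[δ ψ] [μ β]] χ]: ((e → s) → s) with s — neither is a function whose domain matches the other; composition fails here.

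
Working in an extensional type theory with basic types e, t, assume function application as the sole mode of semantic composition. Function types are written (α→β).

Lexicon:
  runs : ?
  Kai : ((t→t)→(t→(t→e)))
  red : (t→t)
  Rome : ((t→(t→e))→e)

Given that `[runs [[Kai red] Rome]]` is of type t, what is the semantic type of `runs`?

(e→t)

[runs [[Kai red] Rome]] must have type t. The sister [[Kai red] Rome] has type e; that is not a function onto t, so runs must be the functor, of type (e→t).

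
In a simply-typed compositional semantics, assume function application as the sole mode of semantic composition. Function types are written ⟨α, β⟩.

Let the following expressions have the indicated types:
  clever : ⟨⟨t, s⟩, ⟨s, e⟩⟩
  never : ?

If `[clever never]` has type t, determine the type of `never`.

⟨⟨⟨t, s⟩, ⟨s, e⟩⟩, t⟩

[clever never] must have type t. The sister clever has type ⟨⟨t, s⟩, ⟨s, e⟩⟩; that is not a function onto t, so never must be the functor, of type ⟨⟨⟨t, s⟩, ⟨s, e⟩⟩, t⟩.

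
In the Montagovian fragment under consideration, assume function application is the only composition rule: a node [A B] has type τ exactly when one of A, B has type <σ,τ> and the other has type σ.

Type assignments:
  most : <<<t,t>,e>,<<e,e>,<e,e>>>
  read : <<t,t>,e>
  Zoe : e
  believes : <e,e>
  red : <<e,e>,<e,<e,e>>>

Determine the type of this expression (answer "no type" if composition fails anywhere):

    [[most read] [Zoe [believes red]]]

[most read]: most is <<<t,t>,e>,<<e,e>,<e,e>>>, read is <<t,t>,e>; result <<e,e>,<e,e>>.
[believes red]: red is <<e,e>,<e,<e,e>>>, believes is <e,e>; result <e,<e,e>>.
[Zoe [believes red]]: [believes red] is <e,<e,e>>, Zoe is e; result <e,e>.
[[most read] [Zoe [believes red]]]: [most read] is <<e,e>,<e,e>>, [Zoe [believes red]] is <e,e>; result <e,e>.

<e,e>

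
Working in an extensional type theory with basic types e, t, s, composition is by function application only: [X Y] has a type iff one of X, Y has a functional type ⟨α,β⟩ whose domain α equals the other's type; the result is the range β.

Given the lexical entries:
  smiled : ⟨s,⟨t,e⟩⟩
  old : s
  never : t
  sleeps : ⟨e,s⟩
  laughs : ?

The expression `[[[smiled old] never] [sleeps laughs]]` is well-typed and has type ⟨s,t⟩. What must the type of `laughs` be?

⟨⟨e,s⟩,⟨e,⟨s,t⟩⟩⟩

[[[smiled old] never] [sleeps laughs]] is required to be ⟨s,t⟩. [[smiled old] never] : e cannot yield ⟨s,t⟩ as functor, so [sleeps laughs] : ⟨e,⟨s,t⟩⟩.
[sleeps laughs] is required to be ⟨e,⟨s,t⟩⟩. sleeps : ⟨e,s⟩ cannot yield ⟨e,⟨s,t⟩⟩ as functor, so laughs : ⟨⟨e,s⟩,⟨e,⟨s,t⟩⟩⟩.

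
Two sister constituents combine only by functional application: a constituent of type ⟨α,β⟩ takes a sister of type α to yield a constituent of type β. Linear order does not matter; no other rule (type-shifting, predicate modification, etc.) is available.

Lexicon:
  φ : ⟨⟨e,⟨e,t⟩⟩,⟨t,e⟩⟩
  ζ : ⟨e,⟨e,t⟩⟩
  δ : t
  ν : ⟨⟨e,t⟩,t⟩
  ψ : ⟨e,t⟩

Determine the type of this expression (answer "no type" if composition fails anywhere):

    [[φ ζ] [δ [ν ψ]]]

no type

[φ ζ]: functor φ : ⟨⟨e,⟨e,t⟩⟩,⟨t,e⟩⟩, argument ζ : ⟨e,⟨e,t⟩⟩; result ⟨t,e⟩.
[ν ψ]: functor ν : ⟨⟨e,t⟩,t⟩, argument ψ : ⟨e,t⟩; result t.
At [δ [ν ψ]]: neither t nor t can take the other as argument; the node is ill-typed.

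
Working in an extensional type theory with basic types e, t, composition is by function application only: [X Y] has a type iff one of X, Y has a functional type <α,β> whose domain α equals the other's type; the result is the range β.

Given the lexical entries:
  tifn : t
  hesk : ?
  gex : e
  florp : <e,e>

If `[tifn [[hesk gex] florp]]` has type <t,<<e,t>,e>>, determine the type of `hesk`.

[tifn [[hesk gex] florp]] must have type <t,<<e,t>,e>>. The sister tifn has type t; that is not a function onto <t,<<e,t>,e>>, so [[hesk gex] florp] must be the functor, of type <t,<t,<<e,t>,e>>>.
[[hesk gex] florp] must have type <t,<t,<<e,t>,e>>>. The sister florp has type <e,e>; that is not a function onto <t,<t,<<e,t>,e>>>, so [hesk gex] must be the functor, of type <<e,e>,<t,<t,<<e,t>,e>>>>.
[hesk gex] must have type <<e,e>,<t,<t,<<e,t>,e>>>>. The sister gex has type e; that is not a function onto <<e,e>,<t,<t,<<e,t>,e>>>>, so hesk must be the functor, of type <e,<<e,e>,<t,<t,<<e,t>,e>>>>>.

<e,<<e,e>,<t,<t,<<e,t>,e>>>>>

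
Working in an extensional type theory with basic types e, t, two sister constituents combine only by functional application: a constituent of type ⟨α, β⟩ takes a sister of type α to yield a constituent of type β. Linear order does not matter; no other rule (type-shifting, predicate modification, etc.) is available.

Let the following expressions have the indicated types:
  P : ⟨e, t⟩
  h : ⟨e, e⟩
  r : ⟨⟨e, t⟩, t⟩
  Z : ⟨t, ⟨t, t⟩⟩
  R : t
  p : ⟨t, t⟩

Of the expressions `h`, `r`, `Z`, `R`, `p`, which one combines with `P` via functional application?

h : ⟨e, e⟩ — P needs e; h needs e; neither fits.
r — combines: r : ⟨⟨e, t⟩, t⟩ takes P : ⟨e, t⟩ as argument, giving t.
Z : ⟨t, ⟨t, t⟩⟩ — P needs e; Z needs t; neither fits.
R : t — P needs e; R needs nothing (atomic); neither fits.
p : ⟨t, t⟩ — P needs e; p needs t; neither fits.

r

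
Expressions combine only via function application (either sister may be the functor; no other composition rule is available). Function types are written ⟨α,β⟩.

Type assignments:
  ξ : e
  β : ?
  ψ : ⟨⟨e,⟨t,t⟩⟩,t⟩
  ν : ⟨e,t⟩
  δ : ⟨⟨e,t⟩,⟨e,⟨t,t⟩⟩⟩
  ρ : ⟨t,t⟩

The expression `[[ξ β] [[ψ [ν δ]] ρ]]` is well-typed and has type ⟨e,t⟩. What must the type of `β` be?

At [[ξ β] [[ψ [ν δ]] ρ]] (required: ⟨e,t⟩): [[ψ [ν δ]] ρ] is t, which is not a function with range ⟨e,t⟩; hence [ξ β] is the functor — type ⟨t,⟨e,t⟩⟩.
At [ξ β] (required: ⟨t,⟨e,t⟩⟩): ξ is e, which is not a function with range ⟨t,⟨e,t⟩⟩; hence β is the functor — type ⟨e,⟨t,⟨e,t⟩⟩⟩.

⟨e,⟨t,⟨e,t⟩⟩⟩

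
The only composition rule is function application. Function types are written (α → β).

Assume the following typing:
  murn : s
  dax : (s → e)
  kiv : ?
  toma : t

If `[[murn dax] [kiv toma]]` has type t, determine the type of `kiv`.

[[murn dax] [kiv toma]] must have type t. The sister [murn dax] has type e; that is not a function onto t, so [kiv toma] must be the functor, of type (e → t).
[kiv toma] must have type (e → t). The sister toma has type t; that is not a function onto (e → t), so kiv must be the functor, of type (t → (e → t)).

(t → (e → t))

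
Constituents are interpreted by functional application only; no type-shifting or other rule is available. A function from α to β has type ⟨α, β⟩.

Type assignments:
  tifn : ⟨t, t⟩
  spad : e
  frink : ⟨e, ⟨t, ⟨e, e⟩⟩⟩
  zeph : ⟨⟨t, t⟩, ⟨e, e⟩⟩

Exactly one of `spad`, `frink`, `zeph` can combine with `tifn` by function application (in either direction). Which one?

spad : e — neither side's domain matches the other.
frink : ⟨e, ⟨t, ⟨e, e⟩⟩⟩ — neither side's domain matches the other.
zeph — combines: zeph : ⟨⟨t, t⟩, ⟨e, e⟩⟩ takes tifn : ⟨t, t⟩ as argument, giving ⟨e, e⟩.

zeph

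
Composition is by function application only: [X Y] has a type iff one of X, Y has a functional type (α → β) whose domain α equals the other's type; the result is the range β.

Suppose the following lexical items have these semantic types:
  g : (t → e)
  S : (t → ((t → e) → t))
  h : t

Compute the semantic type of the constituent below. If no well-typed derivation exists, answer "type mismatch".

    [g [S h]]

t

At [S h], S : (t → ((t → e) → t)) takes h : t, giving ((t → e) → t).
At [g [S h]], [S h] : ((t → e) → t) takes g : (t → e), giving t.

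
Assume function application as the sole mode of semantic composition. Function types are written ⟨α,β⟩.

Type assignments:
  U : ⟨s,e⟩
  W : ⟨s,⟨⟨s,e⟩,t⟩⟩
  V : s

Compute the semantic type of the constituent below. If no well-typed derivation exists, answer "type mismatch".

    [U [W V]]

[W V] — W of type ⟨s,⟨⟨s,e⟩,t⟩⟩ combines with V of type s: type ⟨⟨s,e⟩,t⟩.
[U [W V]] — [W V] of type ⟨⟨s,e⟩,t⟩ combines with U of type ⟨s,e⟩: type t.

t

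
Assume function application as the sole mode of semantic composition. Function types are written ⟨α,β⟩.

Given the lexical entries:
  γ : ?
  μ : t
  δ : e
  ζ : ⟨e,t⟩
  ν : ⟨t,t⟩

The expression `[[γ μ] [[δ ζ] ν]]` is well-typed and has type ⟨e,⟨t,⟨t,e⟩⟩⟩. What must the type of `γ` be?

⟨t,⟨t,⟨e,⟨t,⟨t,e⟩⟩⟩⟩⟩

At [[γ μ] [[δ ζ] ν]] (required: ⟨e,⟨t,⟨t,e⟩⟩⟩): [[δ ζ] ν] is t, which is not a function with range ⟨e,⟨t,⟨t,e⟩⟩⟩; hence [γ μ] is the functor — type ⟨t,⟨e,⟨t,⟨t,e⟩⟩⟩⟩.
At [γ μ] (required: ⟨t,⟨e,⟨t,⟨t,e⟩⟩⟩⟩): μ is t, which is not a function with range ⟨t,⟨e,⟨t,⟨t,e⟩⟩⟩⟩; hence γ is the functor — type ⟨t,⟨t,⟨e,⟨t,⟨t,e⟩⟩⟩⟩⟩.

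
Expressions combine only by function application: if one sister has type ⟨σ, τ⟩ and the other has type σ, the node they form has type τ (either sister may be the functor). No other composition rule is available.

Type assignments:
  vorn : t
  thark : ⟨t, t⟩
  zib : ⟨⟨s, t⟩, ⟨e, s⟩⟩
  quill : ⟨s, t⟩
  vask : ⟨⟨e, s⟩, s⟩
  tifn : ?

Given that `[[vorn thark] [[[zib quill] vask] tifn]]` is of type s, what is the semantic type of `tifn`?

⟨s, ⟨t, s⟩⟩

For [[vorn thark] [[[zib quill] vask] tifn]] to have type s with [vorn thark] of type t, [[[zib quill] vask] tifn] must be the function: [[[zib quill] vask] tifn] : ⟨t, s⟩.
For [[[zib quill] vask] tifn] to have type ⟨t, s⟩ with [[zib quill] vask] of type s, tifn must be the function: tifn : ⟨s, ⟨t, s⟩⟩.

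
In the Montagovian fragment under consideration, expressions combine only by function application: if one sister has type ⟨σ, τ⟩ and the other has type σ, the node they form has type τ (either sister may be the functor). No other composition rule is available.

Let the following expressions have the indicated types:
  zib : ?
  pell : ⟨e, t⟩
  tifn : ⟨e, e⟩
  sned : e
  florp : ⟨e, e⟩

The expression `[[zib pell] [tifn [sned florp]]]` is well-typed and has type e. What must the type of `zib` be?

[[zib pell] [tifn [sned florp]]] is required to be e. [tifn [sned florp]] : e cannot yield e as functor, so [zib pell] : ⟨e, e⟩.
[zib pell] is required to be ⟨e, e⟩. pell : ⟨e, t⟩ cannot yield ⟨e, e⟩ as functor, so zib : ⟨⟨e, t⟩, ⟨e, e⟩⟩.

⟨⟨e, t⟩, ⟨e, e⟩⟩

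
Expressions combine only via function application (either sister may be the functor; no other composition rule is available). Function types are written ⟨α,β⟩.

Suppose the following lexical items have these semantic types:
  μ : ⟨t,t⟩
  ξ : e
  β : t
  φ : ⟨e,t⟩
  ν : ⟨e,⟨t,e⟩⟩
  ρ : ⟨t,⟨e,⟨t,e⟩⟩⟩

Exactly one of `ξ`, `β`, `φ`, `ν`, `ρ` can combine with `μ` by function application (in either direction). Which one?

ξ : e — μ needs t; ξ needs nothing (atomic); neither fits.
β — combines: μ : ⟨t,t⟩ takes β : t as argument, giving t.
φ : ⟨e,t⟩ — μ needs t; φ needs e; neither fits.
ν : ⟨e,⟨t,e⟩⟩ — μ needs t; ν needs e; neither fits.
ρ : ⟨t,⟨e,⟨t,e⟩⟩⟩ — μ needs t; ρ needs t; neither fits.

β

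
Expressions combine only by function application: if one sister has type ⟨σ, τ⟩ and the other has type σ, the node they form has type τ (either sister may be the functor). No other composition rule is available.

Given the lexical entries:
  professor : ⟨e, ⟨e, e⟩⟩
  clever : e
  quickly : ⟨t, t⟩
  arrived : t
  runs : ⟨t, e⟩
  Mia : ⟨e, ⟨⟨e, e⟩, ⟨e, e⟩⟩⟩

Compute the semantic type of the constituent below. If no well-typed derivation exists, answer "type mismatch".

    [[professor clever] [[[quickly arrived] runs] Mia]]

[professor clever]: professor is ⟨e, ⟨e, e⟩⟩, clever is e; result ⟨e, e⟩.
[quickly arrived]: quickly is ⟨t, t⟩, arrived is t; result t.
[[quickly arrived] runs]: runs is ⟨t, e⟩, [quickly arrived] is t; result e.
[[[quickly arrived] runs] Mia]: Mia is ⟨e, ⟨⟨e, e⟩, ⟨e, e⟩⟩⟩, [[quickly arrived] runs] is e; result ⟨⟨e, e⟩, ⟨e, e⟩⟩.
[[professor clever] [[[quickly arrived] runs] Mia]]: [[[quickly arrived] runs] Mia] is ⟨⟨e, e⟩, ⟨e, e⟩⟩, [professor clever] is ⟨e, e⟩; result ⟨e, e⟩.

⟨e, e⟩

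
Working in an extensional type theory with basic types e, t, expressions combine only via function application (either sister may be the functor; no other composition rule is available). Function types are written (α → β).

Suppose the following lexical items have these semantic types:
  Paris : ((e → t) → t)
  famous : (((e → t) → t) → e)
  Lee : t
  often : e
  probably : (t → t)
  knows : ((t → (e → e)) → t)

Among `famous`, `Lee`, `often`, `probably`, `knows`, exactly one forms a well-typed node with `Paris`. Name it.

famous — combines: famous : (((e → t) → t) → e) takes Paris : ((e → t) → t) as argument, giving e.
Lee : t — does not combine with Paris.
often : e — does not combine with Paris.
probably : (t → t) — does not combine with Paris.
knows : ((t → (e → e)) → t) — does not combine with Paris.

famous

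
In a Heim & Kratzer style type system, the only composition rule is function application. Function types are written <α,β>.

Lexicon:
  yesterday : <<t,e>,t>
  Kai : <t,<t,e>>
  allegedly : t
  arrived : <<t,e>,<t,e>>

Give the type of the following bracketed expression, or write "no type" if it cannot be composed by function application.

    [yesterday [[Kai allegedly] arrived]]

[Kai allegedly]: functor Kai : <t,<t,e>>, argument allegedly : t; result <t,e>.
[[Kai allegedly] arrived]: functor arrived : <<t,e>,<t,e>>, argument [Kai allegedly] : <t,e>; result <t,e>.
[yesterday [[Kai allegedly] arrived]]: functor yesterday : <<t,e>,t>, argument [[Kai allegedly] arrived] : <t,e>; result t.

t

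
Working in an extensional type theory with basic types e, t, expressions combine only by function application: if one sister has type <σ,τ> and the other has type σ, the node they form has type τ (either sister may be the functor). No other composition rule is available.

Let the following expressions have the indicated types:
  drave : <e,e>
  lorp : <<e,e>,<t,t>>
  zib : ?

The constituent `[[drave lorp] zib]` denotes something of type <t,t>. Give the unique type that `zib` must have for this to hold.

<<t,t>,<t,t>>

At [[drave lorp] zib] (required: <t,t>): [drave lorp] is <t,t>, which is not a function with range <t,t>; hence zib is the functor — type <<t,t>,<t,t>>.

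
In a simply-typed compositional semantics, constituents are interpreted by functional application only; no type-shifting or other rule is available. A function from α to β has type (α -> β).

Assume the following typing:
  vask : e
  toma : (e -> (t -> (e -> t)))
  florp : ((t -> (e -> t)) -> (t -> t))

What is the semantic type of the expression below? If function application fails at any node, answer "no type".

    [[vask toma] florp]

[vask toma]: (e -> (t -> (e -> t))) applied to e yields (t -> (e -> t)).
[[vask toma] florp]: ((t -> (e -> t)) -> (t -> t)) applied to (t -> (e -> t)) yields (t -> t).

(t -> t)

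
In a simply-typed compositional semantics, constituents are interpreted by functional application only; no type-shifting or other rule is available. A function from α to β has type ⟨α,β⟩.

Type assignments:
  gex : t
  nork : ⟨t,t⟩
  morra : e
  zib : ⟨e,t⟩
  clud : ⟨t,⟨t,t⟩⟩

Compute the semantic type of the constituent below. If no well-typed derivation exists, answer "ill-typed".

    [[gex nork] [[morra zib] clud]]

t

[gex nork]: nork is ⟨t,t⟩, gex is t; result t.
[morra zib]: zib is ⟨e,t⟩, morra is e; result t.
[[morra zib] clud]: clud is ⟨t,⟨t,t⟩⟩, [morra zib] is t; result ⟨t,t⟩.
[[gex nork] [[morra zib] clud]]: [[morra zib] clud] is ⟨t,t⟩, [gex nork] is t; result t.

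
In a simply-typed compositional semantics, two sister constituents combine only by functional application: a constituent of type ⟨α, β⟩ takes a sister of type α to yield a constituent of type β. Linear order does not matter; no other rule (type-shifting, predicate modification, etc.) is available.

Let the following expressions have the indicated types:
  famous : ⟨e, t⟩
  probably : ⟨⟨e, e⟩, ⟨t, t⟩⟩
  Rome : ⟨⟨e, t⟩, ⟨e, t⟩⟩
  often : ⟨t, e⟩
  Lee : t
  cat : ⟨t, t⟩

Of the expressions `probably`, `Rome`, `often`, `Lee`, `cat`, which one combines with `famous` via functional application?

Rome

probably : ⟨⟨e, e⟩, ⟨t, t⟩⟩ — neither side's domain matches the other.
Rome — combines: Rome : ⟨⟨e, t⟩, ⟨e, t⟩⟩ takes famous : ⟨e, t⟩ as argument, giving ⟨e, t⟩.
often : ⟨t, e⟩ — neither side's domain matches the other.
Lee : t — neither side's domain matches the other.
cat : ⟨t, t⟩ — neither side's domain matches the other.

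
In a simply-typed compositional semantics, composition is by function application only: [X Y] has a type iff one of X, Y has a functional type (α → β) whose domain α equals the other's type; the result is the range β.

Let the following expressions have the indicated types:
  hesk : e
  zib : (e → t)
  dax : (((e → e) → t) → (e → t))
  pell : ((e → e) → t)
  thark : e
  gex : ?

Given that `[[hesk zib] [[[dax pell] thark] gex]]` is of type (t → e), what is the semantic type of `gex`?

(t → (t → (t → e)))

[[hesk zib] [[[dax pell] thark] gex]] is required to be (t → e). [hesk zib] : t cannot yield (t → e) as functor, so [[[dax pell] thark] gex] : (t → (t → e)).
[[[dax pell] thark] gex] is required to be (t → (t → e)). [[dax pell] thark] : t cannot yield (t → (t → e)) as functor, so gex : (t → (t → (t → e))).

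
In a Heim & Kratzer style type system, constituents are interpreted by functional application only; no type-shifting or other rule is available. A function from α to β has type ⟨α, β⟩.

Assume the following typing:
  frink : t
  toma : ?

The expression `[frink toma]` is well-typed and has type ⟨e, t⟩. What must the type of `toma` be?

⟨t, ⟨e, t⟩⟩

[frink toma] must have type ⟨e, t⟩. The sister frink has type t; that is not a function onto ⟨e, t⟩, so toma must be the functor, of type ⟨t, ⟨e, t⟩⟩.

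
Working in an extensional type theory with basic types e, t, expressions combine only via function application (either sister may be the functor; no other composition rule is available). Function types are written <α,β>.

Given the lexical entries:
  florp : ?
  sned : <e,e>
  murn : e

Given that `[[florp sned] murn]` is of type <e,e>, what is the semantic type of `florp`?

[[florp sned] murn] must have type <e,e>. The sister murn has type e; that is not a function onto <e,e>, so [florp sned] must be the functor, of type <e,<e,e>>.
[florp sned] must have type <e,<e,e>>. The sister sned has type <e,e>; that is not a function onto <e,<e,e>>, so florp must be the functor, of type <<e,e>,<e,<e,e>>>.

<<e,e>,<e,<e,e>>>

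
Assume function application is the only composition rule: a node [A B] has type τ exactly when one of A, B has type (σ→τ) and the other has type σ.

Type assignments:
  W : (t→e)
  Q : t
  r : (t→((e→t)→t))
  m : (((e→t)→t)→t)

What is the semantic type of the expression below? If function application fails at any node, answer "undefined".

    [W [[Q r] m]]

[Q r] — r of type (t→((e→t)→t)) combines with Q of type t: type ((e→t)→t).
[[Q r] m] — m of type (((e→t)→t)→t) combines with [Q r] of type ((e→t)→t): type t.
[W [[Q r] m]] — W of type (t→e) combines with [[Q r] m] of type t: type e.

e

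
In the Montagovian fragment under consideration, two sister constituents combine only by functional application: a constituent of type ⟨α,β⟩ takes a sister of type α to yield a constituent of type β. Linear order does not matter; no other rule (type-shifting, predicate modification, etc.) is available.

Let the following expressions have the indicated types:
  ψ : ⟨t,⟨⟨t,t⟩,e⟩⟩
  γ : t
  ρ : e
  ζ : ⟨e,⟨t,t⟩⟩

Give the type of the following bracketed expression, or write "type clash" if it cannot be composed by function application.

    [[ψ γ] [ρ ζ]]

[ψ γ]: ⟨t,⟨⟨t,t⟩,e⟩⟩ applied to t yields ⟨⟨t,t⟩,e⟩.
[ρ ζ]: ⟨e,⟨t,t⟩⟩ applied to e yields ⟨t,t⟩.
[[ψ γ] [ρ ζ]]: ⟨⟨t,t⟩,e⟩ applied to ⟨t,t⟩ yields e.

e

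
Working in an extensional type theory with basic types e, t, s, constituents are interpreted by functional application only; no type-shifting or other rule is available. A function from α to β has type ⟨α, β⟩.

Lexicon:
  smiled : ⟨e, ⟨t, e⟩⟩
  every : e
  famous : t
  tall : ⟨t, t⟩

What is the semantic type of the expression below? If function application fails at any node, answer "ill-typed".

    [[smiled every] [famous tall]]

[smiled every]: smiled is ⟨e, ⟨t, e⟩⟩, every is e; result ⟨t, e⟩.
[famous tall]: tall is ⟨t, t⟩, famous is t; result t.
[[smiled every] [famous tall]]: [smiled every] is ⟨t, e⟩, [famous tall] is t; result e.

e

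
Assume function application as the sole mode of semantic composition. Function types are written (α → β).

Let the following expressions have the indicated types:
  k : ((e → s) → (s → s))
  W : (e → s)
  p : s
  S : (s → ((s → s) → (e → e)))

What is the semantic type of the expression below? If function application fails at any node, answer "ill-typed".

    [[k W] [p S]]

At [k W], k : ((e → s) → (s → s)) takes W : (e → s), giving (s → s).
At [p S], S : (s → ((s → s) → (e → e))) takes p : s, giving ((s → s) → (e → e)).
At [[k W] [p S]], [p S] : ((s → s) → (e → e)) takes [k W] : (s → s), giving (e → e).

(e → e)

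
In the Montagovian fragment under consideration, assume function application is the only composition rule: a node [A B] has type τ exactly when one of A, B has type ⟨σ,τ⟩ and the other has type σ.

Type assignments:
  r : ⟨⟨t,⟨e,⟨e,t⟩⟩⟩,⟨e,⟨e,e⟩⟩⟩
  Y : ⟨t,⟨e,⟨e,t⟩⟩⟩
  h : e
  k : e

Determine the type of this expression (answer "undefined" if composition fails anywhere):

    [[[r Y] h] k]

[r Y]: r is ⟨⟨t,⟨e,⟨e,t⟩⟩⟩,⟨e,⟨e,e⟩⟩⟩, Y is ⟨t,⟨e,⟨e,t⟩⟩⟩; result ⟨e,⟨e,e⟩⟩.
[[r Y] h]: [r Y] is ⟨e,⟨e,e⟩⟩, h is e; result ⟨e,e⟩.
[[[r Y] h] k]: [[r Y] h] is ⟨e,e⟩, k is e; result e.

e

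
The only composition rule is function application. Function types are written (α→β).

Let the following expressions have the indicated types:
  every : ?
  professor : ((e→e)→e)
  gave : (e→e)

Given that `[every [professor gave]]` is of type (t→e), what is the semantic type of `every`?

(e→(t→e))

[every [professor gave]] is required to be (t→e). [professor gave] : e cannot yield (t→e) as functor, so every : (e→(t→e)).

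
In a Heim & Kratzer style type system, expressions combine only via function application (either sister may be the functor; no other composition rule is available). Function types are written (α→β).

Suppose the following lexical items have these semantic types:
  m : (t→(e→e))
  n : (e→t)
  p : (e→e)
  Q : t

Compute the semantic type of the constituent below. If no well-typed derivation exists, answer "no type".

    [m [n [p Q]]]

no type

[p Q]: (e→e) with t — neither is a function whose domain matches the other; composition fails here.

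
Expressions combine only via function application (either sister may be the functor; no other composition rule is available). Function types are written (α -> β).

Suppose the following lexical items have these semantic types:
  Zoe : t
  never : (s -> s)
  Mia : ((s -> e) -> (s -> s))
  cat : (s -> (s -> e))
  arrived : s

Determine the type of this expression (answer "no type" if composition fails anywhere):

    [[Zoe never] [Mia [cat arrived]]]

[Zoe never]: t and (s -> s) cannot combine by function application — type clash.

no type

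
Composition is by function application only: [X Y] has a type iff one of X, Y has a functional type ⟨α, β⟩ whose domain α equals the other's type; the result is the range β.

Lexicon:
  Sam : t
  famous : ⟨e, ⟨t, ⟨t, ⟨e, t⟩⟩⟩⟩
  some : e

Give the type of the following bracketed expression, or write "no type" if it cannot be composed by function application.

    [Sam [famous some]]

[famous some]: famous is ⟨e, ⟨t, ⟨t, ⟨e, t⟩⟩⟩⟩, some is e; result ⟨t, ⟨t, ⟨e, t⟩⟩⟩.
[Sam [famous some]]: [famous some] is ⟨t, ⟨t, ⟨e, t⟩⟩⟩, Sam is t; result ⟨t, ⟨e, t⟩⟩.

⟨t, ⟨e, t⟩⟩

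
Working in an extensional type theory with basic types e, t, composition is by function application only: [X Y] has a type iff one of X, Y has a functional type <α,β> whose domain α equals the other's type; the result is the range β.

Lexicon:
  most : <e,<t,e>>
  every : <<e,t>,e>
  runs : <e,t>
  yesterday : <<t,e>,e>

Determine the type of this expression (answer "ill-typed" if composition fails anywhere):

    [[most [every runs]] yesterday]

e

[every runs]: <<e,t>,e> applied to <e,t> yields e.
[most [every runs]]: <e,<t,e>> applied to e yields <t,e>.
[[most [every runs]] yesterday]: <<t,e>,e> applied to <t,e> yields e.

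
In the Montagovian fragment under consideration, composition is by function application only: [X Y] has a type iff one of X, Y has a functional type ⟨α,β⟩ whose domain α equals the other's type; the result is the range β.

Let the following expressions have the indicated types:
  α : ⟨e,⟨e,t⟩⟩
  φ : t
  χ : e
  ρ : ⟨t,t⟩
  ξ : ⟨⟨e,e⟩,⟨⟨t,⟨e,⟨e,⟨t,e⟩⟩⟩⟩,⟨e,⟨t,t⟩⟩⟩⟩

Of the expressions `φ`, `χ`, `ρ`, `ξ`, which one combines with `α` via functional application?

φ : t — no; α wants e, and φ wants nothing (atomic).
χ — combines: α : ⟨e,⟨e,t⟩⟩ takes χ : e as argument, giving ⟨e,t⟩.
ρ : ⟨t,t⟩ — no; α wants e, and ρ wants t.
ξ : ⟨⟨e,e⟩,⟨⟨t,⟨e,⟨e,⟨t,e⟩⟩⟩⟩,⟨e,⟨t,t⟩⟩⟩⟩ — no; α wants e, and ξ wants ⟨e,e⟩.

χ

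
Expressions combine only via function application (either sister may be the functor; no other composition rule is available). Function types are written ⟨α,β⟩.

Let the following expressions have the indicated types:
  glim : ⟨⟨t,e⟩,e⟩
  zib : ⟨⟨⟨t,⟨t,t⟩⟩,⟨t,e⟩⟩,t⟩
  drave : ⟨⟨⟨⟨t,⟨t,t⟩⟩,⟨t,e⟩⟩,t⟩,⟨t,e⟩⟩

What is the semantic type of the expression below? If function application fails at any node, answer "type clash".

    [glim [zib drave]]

[zib drave]: ⟨⟨⟨⟨t,⟨t,t⟩⟩,⟨t,e⟩⟩,t⟩,⟨t,e⟩⟩ applied to ⟨⟨⟨t,⟨t,t⟩⟩,⟨t,e⟩⟩,t⟩ yields ⟨t,e⟩.
[glim [zib drave]]: ⟨⟨t,e⟩,e⟩ applied to ⟨t,e⟩ yields e.

e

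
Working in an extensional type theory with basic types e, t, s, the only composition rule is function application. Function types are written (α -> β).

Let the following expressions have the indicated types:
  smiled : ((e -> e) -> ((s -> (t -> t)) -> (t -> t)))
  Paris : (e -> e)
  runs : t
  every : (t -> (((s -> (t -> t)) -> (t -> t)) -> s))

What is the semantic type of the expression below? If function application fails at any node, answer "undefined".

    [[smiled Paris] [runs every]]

At [smiled Paris], smiled : ((e -> e) -> ((s -> (t -> t)) -> (t -> t))) takes Paris : (e -> e), giving ((s -> (t -> t)) -> (t -> t)).
At [runs every], every : (t -> (((s -> (t -> t)) -> (t -> t)) -> s)) takes runs : t, giving (((s -> (t -> t)) -> (t -> t)) -> s).
At [[smiled Paris] [runs every]], [runs every] : (((s -> (t -> t)) -> (t -> t)) -> s) takes [smiled Paris] : ((s -> (t -> t)) -> (t -> t)), giving s.

s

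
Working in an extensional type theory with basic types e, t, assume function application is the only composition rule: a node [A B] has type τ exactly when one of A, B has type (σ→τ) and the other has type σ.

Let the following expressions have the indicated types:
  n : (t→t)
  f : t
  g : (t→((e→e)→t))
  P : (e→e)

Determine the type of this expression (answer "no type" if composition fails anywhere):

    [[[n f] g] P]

t

[n f]: n is (t→t), f is t; result t.
[[n f] g]: g is (t→((e→e)→t)), [n f] is t; result ((e→e)→t).
[[[n f] g] P]: [[n f] g] is ((e→e)→t), P is (e→e); result t.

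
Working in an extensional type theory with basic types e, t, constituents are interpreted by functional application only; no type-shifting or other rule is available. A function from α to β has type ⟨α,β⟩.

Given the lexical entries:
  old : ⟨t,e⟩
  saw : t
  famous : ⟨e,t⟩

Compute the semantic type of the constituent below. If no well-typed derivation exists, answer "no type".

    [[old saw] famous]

[old saw]: functor old : ⟨t,e⟩, argument saw : t; result e.
[[old saw] famous]: functor famous : ⟨e,t⟩, argument [old saw] : e; result t.

t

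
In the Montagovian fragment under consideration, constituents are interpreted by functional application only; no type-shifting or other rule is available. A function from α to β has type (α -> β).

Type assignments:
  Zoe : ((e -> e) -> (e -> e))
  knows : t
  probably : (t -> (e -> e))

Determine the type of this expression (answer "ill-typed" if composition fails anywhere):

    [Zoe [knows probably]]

(e -> e)

[knows probably]: probably is (t -> (e -> e)), knows is t; result (e -> e).
[Zoe [knows probably]]: Zoe is ((e -> e) -> (e -> e)), [knows probably] is (e -> e); result (e -> e).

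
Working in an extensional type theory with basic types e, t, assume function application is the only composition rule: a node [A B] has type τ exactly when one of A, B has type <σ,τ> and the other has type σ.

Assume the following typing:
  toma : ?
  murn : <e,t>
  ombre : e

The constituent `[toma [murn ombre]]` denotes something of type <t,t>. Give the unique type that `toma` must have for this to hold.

[toma [murn ombre]] must have type <t,t>. The sister [murn ombre] has type t; that is not a function onto <t,t>, so toma must be the functor, of type <t,<t,t>>.

<t,<t,t>>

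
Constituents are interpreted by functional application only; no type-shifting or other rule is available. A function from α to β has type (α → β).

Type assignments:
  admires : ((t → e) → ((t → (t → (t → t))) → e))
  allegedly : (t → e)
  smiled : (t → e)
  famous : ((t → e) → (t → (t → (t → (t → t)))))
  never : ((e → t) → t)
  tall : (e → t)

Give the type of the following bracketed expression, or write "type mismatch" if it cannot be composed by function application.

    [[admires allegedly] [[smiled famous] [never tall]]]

[admires allegedly]: functor admires : ((t → e) → ((t → (t → (t → t))) → e)), argument allegedly : (t → e); result ((t → (t → (t → t))) → e).
[smiled famous]: functor famous : ((t → e) → (t → (t → (t → (t → t))))), argument smiled : (t → e); result (t → (t → (t → (t → t)))).
[never tall]: functor never : ((e → t) → t), argument tall : (e → t); result t.
[[smiled famous] [never tall]]: functor [smiled famous] : (t → (t → (t → (t → t)))), argument [never tall] : t; result (t → (t → (t → t))).
[[admires allegedly] [[smiled famous] [never tall]]]: functor [admires allegedly] : ((t → (t → (t → t))) → e), argument [[smiled famous] [never tall]] : (t → (t → (t → t))); result e.

e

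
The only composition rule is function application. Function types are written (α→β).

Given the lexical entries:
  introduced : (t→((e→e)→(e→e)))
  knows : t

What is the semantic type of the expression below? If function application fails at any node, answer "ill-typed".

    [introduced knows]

At [introduced knows], introduced : (t→((e→e)→(e→e))) takes knows : t, giving ((e→e)→(e→e)).

((e→e)→(e→e))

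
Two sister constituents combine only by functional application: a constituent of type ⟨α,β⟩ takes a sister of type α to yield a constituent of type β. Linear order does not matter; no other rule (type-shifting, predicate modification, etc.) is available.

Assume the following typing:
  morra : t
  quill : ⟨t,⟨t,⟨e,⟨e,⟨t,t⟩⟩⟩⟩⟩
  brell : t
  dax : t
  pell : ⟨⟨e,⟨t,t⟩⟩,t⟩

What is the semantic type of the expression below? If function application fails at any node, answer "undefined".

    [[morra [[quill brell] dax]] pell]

undefined

[quill brell]: quill is ⟨t,⟨t,⟨e,⟨e,⟨t,t⟩⟩⟩⟩⟩, brell is t; result ⟨t,⟨e,⟨e,⟨t,t⟩⟩⟩⟩.
[[quill brell] dax]: [quill brell] is ⟨t,⟨e,⟨e,⟨t,t⟩⟩⟩⟩, dax is t; result ⟨e,⟨e,⟨t,t⟩⟩⟩.
At [morra [[quill brell] dax]]: neither t nor ⟨e,⟨e,⟨t,t⟩⟩⟩ can take the other as argument; the node is ill-typed.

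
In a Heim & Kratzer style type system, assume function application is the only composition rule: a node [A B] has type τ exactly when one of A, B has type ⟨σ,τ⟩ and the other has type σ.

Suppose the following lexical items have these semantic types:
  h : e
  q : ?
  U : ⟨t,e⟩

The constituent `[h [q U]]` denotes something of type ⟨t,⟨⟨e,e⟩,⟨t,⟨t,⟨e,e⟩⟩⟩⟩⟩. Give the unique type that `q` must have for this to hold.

For [h [q U]] to have type ⟨t,⟨⟨e,e⟩,⟨t,⟨t,⟨e,e⟩⟩⟩⟩⟩ with h of type e, [q U] must be the function: [q U] : ⟨e,⟨t,⟨⟨e,e⟩,⟨t,⟨t,⟨e,e⟩⟩⟩⟩⟩⟩.
For [q U] to have type ⟨e,⟨t,⟨⟨e,e⟩,⟨t,⟨t,⟨e,e⟩⟩⟩⟩⟩⟩ with U of type ⟨t,e⟩, q must be the function: q : ⟨⟨t,e⟩,⟨e,⟨t,⟨⟨e,e⟩,⟨t,⟨t,⟨e,e⟩⟩⟩⟩⟩⟩⟩.

⟨⟨t,e⟩,⟨e,⟨t,⟨⟨e,e⟩,⟨t,⟨t,⟨e,e⟩⟩⟩⟩⟩⟩⟩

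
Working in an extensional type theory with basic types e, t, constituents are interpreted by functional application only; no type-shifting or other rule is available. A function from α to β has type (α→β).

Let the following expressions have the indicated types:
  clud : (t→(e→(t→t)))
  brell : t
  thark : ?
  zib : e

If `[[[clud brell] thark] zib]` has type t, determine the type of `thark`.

For [[[clud brell] thark] zib] to have type t with zib of type e, [[clud brell] thark] must be the function: [[clud brell] thark] : (e→t).
For [[clud brell] thark] to have type (e→t) with [clud brell] of type (e→(t→t)), thark must be the function: thark : ((e→(t→t))→(e→t)).

((e→(t→t))→(e→t))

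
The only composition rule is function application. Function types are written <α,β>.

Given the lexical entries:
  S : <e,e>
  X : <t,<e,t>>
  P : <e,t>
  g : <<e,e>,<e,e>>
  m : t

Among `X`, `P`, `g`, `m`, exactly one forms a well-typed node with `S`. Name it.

g

X : <t,<e,t>> — does not combine with S.
P : <e,t> — does not combine with S.
g — combines: g : <<e,e>,<e,e>> takes S : <e,e> as argument, giving <e,e>.
m : t — does not combine with S.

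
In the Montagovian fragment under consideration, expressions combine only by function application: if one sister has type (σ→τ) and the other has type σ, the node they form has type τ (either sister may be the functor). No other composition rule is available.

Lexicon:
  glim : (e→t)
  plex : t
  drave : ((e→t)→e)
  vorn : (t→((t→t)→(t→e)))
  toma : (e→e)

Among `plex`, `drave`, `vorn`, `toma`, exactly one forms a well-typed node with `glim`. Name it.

plex : t — glim needs e; plex needs nothing (atomic); neither fits.
drave — combines: drave : ((e→t)→e) takes glim : (e→t) as argument, giving e.
vorn : (t→((t→t)→(t→e))) — glim needs e; vorn needs t; neither fits.
toma : (e→e) — glim needs e; toma needs e; neither fits.

drave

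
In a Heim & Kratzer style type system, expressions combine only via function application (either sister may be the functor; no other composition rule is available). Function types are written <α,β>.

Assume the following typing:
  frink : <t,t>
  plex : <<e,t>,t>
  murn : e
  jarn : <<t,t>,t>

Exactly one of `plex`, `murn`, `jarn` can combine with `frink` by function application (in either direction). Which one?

plex : <<e,t>,t> — frink needs t; plex needs <e,t>; neither fits.
murn : e — frink needs t; murn needs nothing (atomic); neither fits.
jarn — combines: jarn : <<t,t>,t> takes frink : <t,t> as argument, giving t.

jarn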